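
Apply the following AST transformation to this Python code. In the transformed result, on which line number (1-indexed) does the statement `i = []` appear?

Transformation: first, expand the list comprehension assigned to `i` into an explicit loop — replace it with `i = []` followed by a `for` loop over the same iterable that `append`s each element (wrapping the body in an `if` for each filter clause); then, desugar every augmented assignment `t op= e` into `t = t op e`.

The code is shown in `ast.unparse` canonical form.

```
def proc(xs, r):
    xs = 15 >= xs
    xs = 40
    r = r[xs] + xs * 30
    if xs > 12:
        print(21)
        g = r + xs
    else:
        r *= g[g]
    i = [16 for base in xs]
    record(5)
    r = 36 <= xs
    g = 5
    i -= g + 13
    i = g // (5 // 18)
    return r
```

10

Transformed code:
def proc(xs, r):
    xs = 15 >= xs
    xs = 40
    r = r[xs] + xs * 30
    if xs > 12:
        print(21)
        g = r + xs
    else:
        r = r * g[g]
    i = []
    for base in xs:
        i.append(16)
    record(5)
    r = 36 <= xs
    g = 5
    i = i - (g + 13)
    i = g // (5 // 18)
    return r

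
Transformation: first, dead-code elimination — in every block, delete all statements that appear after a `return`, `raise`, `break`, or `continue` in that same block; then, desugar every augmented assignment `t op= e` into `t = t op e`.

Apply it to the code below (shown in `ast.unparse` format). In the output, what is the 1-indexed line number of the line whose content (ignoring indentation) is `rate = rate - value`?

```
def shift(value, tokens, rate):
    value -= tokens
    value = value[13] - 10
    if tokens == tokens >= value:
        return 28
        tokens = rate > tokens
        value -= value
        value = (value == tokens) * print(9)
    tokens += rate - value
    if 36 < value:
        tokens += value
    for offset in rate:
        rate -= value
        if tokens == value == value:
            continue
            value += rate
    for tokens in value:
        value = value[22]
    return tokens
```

10

Transformed code:
def shift(value, tokens, rate):
    value = value - tokens
    value = value[13] - 10
    if tokens == tokens >= value:
        return 28
    tokens = tokens + (rate - value)
    if 36 < value:
        tokens = tokens + value
    for offset in rate:
        rate = rate - value
        if tokens == value == value:
            continue
    for tokens in value:
        value = value[22]
    return tokens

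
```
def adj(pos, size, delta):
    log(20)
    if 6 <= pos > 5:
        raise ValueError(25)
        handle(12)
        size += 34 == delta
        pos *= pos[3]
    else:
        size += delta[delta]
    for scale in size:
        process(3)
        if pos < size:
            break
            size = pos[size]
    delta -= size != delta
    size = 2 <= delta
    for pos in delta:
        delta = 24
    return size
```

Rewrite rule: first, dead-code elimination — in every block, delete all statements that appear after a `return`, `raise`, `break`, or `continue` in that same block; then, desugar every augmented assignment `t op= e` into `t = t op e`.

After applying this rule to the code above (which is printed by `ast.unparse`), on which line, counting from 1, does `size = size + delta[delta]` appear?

Transformed code:
def adj(pos, size, delta):
    log(20)
    if 6 <= pos > 5:
        raise ValueError(25)
    else:
        size = size + delta[delta]
    for scale in size:
        process(3)
        if pos < size:
            break
    delta = delta - (size != delta)
    size = 2 <= delta
    for pos in delta:
        delta = 24
    return size

6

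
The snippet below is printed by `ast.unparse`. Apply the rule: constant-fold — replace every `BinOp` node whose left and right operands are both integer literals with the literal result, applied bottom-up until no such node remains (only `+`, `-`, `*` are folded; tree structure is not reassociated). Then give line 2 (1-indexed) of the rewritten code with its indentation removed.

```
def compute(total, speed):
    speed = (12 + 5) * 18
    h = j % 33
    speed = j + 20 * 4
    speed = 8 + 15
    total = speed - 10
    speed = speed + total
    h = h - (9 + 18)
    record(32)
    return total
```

Transformed code:
def compute(total, speed):
    speed = 306
    h = j % 33
    speed = j + 80
    speed = 23
    total = speed - 10
    speed = speed + total
    h = h - 27
    record(32)
    return total

speed = 306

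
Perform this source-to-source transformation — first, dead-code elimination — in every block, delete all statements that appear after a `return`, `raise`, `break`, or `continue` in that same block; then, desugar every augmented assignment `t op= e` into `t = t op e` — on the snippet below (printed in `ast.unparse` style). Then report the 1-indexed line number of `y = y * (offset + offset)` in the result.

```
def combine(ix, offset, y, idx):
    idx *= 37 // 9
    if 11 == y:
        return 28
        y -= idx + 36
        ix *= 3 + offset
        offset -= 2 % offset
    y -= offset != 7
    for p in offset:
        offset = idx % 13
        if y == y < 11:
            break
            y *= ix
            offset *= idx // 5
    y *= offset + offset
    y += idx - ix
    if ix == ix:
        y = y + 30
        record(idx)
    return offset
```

Transformed code:
def combine(ix, offset, y, idx):
    idx = idx * (37 // 9)
    if 11 == y:
        return 28
    y = y - (offset != 7)
    for p in offset:
        offset = idx % 13
        if y == y < 11:
            break
    y = y * (offset + offset)
    y = y + (idx - ix)
    if ix == ix:
        y = y + 30
        record(idx)
    return offset

10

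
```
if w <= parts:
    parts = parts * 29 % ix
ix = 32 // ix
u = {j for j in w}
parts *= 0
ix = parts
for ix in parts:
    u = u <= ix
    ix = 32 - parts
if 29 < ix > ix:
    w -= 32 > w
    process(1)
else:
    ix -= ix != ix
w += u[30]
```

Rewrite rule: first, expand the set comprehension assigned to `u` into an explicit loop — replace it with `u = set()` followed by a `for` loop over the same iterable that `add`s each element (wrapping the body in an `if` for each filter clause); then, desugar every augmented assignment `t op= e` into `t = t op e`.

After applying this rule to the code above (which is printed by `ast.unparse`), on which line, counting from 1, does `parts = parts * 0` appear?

7

Transformed code:
if w <= parts:
    parts = parts * 29 % ix
ix = 32 // ix
u = set()
for j in w:
    u.add(j)
parts = parts * 0
ix = parts
for ix in parts:
    u = u <= ix
    ix = 32 - parts
if 29 < ix > ix:
    w = w - (32 > w)
    process(1)
else:
    ix = ix - (ix != ix)
w = w + u[30]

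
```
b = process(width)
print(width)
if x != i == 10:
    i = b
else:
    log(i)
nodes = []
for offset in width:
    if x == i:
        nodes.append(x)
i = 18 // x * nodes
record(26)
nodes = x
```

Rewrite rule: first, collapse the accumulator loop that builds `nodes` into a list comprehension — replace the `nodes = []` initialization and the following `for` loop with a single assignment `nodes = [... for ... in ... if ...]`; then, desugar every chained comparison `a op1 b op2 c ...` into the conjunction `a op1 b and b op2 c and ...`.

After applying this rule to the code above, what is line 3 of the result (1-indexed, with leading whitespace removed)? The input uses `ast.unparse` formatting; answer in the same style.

if x != i and i == 10:

Transformed code:
b = process(width)
print(width)
if x != i and i == 10:
    i = b
else:
    log(i)
nodes = [x for offset in width if x == i]
i = 18 // x * nodes
record(26)
nodes = x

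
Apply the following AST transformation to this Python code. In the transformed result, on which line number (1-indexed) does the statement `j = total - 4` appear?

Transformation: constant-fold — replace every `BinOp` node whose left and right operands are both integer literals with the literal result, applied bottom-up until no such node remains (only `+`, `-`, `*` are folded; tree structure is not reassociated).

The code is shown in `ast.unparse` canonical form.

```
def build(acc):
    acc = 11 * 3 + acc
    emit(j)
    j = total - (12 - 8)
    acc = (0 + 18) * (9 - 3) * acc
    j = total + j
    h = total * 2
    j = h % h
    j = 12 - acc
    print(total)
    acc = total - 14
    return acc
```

4

Transformed code:
def build(acc):
    acc = 33 + acc
    emit(j)
    j = total - 4
    acc = 108 * acc
    j = total + j
    h = total * 2
    j = h % h
    j = 12 - acc
    print(total)
    acc = total - 14
    return acc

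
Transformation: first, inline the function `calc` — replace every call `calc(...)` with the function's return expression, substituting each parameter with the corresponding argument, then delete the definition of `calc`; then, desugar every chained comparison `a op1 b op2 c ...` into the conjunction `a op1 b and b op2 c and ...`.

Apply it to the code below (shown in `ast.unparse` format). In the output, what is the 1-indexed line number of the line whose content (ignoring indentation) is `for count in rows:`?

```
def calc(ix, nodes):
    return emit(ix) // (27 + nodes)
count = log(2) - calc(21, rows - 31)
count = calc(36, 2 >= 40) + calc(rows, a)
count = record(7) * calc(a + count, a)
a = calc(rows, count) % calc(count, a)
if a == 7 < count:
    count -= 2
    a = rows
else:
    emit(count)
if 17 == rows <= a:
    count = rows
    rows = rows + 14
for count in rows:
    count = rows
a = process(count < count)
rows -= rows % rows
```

13

Transformed code:
count = log(2) - emit(21) // (27 + (rows - 31))
count = emit(36) // (27 + (2 >= 40)) + emit(rows) // (27 + a)
count = record(7) * (emit(a + count) // (27 + a))
a = emit(rows) // (27 + count) % (emit(count) // (27 + a))
if a == 7 and 7 < count:
    count -= 2
    a = rows
else:
    emit(count)
if 17 == rows and rows <= a:
    count = rows
    rows = rows + 14
for count in rows:
    count = rows
a = process(count < count)
rows -= rows % rows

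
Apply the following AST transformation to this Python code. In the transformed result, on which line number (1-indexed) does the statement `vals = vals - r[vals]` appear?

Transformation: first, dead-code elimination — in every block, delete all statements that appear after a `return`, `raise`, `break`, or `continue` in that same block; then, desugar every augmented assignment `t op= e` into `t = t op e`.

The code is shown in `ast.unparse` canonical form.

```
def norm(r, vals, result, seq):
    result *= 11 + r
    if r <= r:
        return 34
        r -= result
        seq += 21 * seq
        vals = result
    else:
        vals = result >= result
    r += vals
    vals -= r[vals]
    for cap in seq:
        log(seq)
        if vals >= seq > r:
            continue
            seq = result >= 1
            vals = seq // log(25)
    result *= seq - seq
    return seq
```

8

Transformed code:
def norm(r, vals, result, seq):
    result = result * (11 + r)
    if r <= r:
        return 34
    else:
        vals = result >= result
    r = r + vals
    vals = vals - r[vals]
    for cap in seq:
        log(seq)
        if vals >= seq > r:
            continue
    result = result * (seq - seq)
    return seq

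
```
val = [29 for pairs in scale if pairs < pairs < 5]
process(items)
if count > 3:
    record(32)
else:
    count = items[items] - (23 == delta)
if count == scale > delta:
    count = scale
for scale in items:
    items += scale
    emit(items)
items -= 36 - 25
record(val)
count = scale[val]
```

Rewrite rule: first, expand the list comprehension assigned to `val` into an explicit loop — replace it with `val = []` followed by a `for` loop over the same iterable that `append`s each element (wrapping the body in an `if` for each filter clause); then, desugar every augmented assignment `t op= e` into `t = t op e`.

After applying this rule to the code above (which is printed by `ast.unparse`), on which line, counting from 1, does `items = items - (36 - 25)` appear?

15

Transformed code:
val = []
for pairs in scale:
    if pairs < pairs < 5:
        val.append(29)
process(items)
if count > 3:
    record(32)
else:
    count = items[items] - (23 == delta)
if count == scale > delta:
    count = scale
for scale in items:
    items = items + scale
    emit(items)
items = items - (36 - 25)
record(val)
count = scale[val]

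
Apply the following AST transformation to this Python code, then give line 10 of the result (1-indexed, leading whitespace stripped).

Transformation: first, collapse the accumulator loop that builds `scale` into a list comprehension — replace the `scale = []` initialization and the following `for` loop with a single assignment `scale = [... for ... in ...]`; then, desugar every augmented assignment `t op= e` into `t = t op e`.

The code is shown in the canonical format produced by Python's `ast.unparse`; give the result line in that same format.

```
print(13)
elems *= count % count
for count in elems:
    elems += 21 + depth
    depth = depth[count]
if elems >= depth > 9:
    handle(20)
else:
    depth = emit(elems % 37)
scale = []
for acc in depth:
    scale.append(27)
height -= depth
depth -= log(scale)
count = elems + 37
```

Transformed code:
print(13)
elems = elems * (count % count)
for count in elems:
    elems = elems + (21 + depth)
    depth = depth[count]
if elems >= depth > 9:
    handle(20)
else:
    depth = emit(elems % 37)
scale = [27 for acc in depth]
height = height - depth
depth = depth - log(scale)
count = elems + 37

scale = [27 for acc in depth]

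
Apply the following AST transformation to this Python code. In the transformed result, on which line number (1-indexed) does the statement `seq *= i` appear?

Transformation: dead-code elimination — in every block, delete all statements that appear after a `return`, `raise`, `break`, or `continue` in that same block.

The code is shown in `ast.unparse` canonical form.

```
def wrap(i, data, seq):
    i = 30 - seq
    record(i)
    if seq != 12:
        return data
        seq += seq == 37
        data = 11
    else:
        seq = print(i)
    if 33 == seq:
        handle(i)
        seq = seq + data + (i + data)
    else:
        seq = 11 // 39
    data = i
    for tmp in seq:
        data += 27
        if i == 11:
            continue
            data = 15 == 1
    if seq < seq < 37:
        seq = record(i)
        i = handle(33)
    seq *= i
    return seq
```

21

Transformed code:
def wrap(i, data, seq):
    i = 30 - seq
    record(i)
    if seq != 12:
        return data
    else:
        seq = print(i)
    if 33 == seq:
        handle(i)
        seq = seq + data + (i + data)
    else:
        seq = 11 // 39
    data = i
    for tmp in seq:
        data += 27
        if i == 11:
            continue
    if seq < seq < 37:
        seq = record(i)
        i = handle(33)
    seq *= i
    return seq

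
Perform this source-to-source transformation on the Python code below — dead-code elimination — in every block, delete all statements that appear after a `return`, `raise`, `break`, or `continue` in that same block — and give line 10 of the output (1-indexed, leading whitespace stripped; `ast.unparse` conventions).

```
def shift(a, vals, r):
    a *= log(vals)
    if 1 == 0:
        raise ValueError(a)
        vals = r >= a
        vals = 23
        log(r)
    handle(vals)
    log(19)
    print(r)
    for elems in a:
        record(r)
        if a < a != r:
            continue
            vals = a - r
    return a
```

Transformed code:
def shift(a, vals, r):
    a *= log(vals)
    if 1 == 0:
        raise ValueError(a)
    handle(vals)
    log(19)
    print(r)
    for elems in a:
        record(r)
        if a < a != r:
            continue
    return a

if a < a != r:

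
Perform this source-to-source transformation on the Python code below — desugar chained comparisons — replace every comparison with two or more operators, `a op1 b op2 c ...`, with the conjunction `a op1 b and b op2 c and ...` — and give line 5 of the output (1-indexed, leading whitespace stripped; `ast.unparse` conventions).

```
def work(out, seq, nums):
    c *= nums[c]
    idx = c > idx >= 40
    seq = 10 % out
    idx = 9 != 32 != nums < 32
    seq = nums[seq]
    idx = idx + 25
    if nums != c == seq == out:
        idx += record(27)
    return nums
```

Transformed code:
def work(out, seq, nums):
    c *= nums[c]
    idx = c > idx and idx >= 40
    seq = 10 % out
    idx = 9 != 32 and 32 != nums and (nums < 32)
    seq = nums[seq]
    idx = idx + 25
    if nums != c and c == seq and (seq == out):
        idx += record(27)
    return nums

idx = 9 != 32 and 32 != nums and (nums < 32)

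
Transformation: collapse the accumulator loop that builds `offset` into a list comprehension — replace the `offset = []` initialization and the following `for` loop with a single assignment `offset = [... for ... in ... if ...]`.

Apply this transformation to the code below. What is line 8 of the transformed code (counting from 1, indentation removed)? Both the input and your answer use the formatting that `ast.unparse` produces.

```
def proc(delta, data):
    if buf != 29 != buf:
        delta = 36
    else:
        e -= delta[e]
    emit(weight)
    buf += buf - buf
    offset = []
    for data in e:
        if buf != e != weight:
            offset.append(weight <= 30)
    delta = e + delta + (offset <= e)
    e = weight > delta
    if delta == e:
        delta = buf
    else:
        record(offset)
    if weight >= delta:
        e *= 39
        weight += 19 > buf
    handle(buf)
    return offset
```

Transformed code:
def proc(delta, data):
    if buf != 29 != buf:
        delta = 36
    else:
        e -= delta[e]
    emit(weight)
    buf += buf - buf
    offset = [weight <= 30 for data in e if buf != e != weight]
    delta = e + delta + (offset <= e)
    e = weight > delta
    if delta == e:
        delta = buf
    else:
        record(offset)
    if weight >= delta:
        e *= 39
        weight += 19 > buf
    handle(buf)
    return offset

offset = [weight <= 30 for data in e if buf != e != weight]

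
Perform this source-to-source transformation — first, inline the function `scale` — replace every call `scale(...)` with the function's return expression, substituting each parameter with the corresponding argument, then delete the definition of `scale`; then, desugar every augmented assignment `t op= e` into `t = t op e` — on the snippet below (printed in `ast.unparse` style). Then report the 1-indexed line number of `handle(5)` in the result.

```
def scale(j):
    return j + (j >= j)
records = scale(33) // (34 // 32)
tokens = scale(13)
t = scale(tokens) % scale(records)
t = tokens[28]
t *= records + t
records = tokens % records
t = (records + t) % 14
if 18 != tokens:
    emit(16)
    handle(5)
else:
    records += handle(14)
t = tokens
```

Transformed code:
records = (33 + (33 >= 33)) // (34 // 32)
tokens = 13 + (13 >= 13)
t = (tokens + (tokens >= tokens)) % (records + (records >= records))
t = tokens[28]
t = t * (records + t)
records = tokens % records
t = (records + t) % 14
if 18 != tokens:
    emit(16)
    handle(5)
else:
    records = records + handle(14)
t = tokens

10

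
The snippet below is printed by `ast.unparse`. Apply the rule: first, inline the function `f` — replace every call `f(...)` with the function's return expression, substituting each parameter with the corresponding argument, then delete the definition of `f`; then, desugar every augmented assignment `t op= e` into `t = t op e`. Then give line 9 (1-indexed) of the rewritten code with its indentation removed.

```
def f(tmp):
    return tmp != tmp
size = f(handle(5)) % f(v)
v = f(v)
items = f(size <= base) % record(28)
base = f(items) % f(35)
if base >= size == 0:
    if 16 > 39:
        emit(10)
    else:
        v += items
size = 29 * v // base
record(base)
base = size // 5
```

v = v + items

Transformed code:
size = (handle(5) != handle(5)) % (v != v)
v = v != v
items = ((size <= base) != (size <= base)) % record(28)
base = (items != items) % (35 != 35)
if base >= size == 0:
    if 16 > 39:
        emit(10)
    else:
        v = v + items
size = 29 * v // base
record(base)
base = size // 5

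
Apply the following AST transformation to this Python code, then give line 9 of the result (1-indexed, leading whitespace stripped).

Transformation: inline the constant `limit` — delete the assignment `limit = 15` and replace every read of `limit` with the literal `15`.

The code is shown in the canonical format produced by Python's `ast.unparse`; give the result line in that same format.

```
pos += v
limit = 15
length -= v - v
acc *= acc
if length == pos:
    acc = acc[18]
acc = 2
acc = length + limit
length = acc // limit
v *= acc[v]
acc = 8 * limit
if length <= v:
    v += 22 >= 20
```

Transformed code:
pos += v
length -= v - v
acc *= acc
if length == pos:
    acc = acc[18]
acc = 2
acc = length + 15
length = acc // 15
v *= acc[v]
acc = 8 * 15
if length <= v:
    v += 22 >= 20

v *= acc[v]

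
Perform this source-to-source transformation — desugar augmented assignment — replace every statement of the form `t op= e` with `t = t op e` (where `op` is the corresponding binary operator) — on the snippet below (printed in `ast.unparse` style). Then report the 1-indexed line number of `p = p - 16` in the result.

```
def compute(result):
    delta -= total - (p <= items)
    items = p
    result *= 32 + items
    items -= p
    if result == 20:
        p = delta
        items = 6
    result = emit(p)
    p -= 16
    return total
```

10

Transformed code:
def compute(result):
    delta = delta - (total - (p <= items))
    items = p
    result = result * (32 + items)
    items = items - p
    if result == 20:
        p = delta
        items = 6
    result = emit(p)
    p = p - 16
    return total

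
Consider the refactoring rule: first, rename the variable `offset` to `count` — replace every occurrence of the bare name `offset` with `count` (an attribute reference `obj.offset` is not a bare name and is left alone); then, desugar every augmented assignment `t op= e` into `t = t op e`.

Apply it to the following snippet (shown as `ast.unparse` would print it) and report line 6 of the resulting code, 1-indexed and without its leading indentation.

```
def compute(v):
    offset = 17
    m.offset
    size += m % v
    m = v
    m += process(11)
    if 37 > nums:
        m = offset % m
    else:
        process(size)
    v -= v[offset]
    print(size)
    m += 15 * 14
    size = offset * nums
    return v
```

Transformed code:
def compute(v):
    count = 17
    m.offset
    size = size + m % v
    m = v
    m = m + process(11)
    if 37 > nums:
        m = count % m
    else:
        process(size)
    v = v - v[count]
    print(size)
    m = m + 15 * 14
    size = count * nums
    return v

m = m + process(11)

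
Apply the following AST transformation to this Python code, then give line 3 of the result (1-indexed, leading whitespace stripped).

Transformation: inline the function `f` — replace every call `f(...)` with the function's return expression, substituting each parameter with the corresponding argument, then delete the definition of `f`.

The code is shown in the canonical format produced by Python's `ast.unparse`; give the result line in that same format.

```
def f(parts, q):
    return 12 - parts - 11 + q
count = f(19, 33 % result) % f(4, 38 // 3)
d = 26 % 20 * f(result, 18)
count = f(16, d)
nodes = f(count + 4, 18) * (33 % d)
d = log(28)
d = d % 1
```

Transformed code:
count = (12 - 19 - 11 + 33 % result) % (12 - 4 - 11 + 38 // 3)
d = 26 % 20 * (12 - result - 11 + 18)
count = 12 - 16 - 11 + d
nodes = (12 - (count + 4) - 11 + 18) * (33 % d)
d = log(28)
d = d % 1

count = 12 - 16 - 11 + d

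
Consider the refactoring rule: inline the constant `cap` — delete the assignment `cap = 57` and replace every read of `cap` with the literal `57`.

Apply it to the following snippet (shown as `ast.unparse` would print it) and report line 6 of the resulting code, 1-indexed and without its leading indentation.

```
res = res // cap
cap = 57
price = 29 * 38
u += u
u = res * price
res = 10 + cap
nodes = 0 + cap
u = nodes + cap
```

nodes = 0 + 57

Transformed code:
res = res // 57
price = 29 * 38
u += u
u = res * price
res = 10 + 57
nodes = 0 + 57
u = nodes + 57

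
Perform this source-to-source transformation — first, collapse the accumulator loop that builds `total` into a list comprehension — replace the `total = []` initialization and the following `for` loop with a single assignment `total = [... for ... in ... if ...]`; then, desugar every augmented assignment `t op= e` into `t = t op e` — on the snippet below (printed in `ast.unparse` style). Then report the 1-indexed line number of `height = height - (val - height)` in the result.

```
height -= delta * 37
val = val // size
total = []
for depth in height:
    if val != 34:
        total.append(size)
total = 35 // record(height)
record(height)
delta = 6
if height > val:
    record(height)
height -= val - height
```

Transformed code:
height = height - delta * 37
val = val // size
total = [size for depth in height if val != 34]
total = 35 // record(height)
record(height)
delta = 6
if height > val:
    record(height)
height = height - (val - height)

9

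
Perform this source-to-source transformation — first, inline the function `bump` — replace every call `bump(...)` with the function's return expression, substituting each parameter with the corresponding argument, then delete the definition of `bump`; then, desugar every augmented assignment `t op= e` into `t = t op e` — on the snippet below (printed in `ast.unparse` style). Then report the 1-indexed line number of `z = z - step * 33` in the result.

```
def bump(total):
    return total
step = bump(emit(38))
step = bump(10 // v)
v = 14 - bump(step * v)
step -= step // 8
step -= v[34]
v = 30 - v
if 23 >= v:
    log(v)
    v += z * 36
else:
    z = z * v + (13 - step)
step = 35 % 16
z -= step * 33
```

Transformed code:
step = emit(38)
step = 10 // v
v = 14 - step * v
step = step - step // 8
step = step - v[34]
v = 30 - v
if 23 >= v:
    log(v)
    v = v + z * 36
else:
    z = z * v + (13 - step)
step = 35 % 16
z = z - step * 33

13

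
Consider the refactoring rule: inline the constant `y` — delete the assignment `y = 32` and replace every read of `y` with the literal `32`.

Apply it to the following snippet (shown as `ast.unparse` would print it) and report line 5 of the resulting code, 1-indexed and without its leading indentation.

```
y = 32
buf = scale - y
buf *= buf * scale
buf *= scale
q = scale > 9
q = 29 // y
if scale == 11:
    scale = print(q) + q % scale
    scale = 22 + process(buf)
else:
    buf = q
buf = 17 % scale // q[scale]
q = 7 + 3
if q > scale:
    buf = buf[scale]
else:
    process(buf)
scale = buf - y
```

Transformed code:
buf = scale - 32
buf *= buf * scale
buf *= scale
q = scale > 9
q = 29 // 32
if scale == 11:
    scale = print(q) + q % scale
    scale = 22 + process(buf)
else:
    buf = q
buf = 17 % scale // q[scale]
q = 7 + 3
if q > scale:
    buf = buf[scale]
else:
    process(buf)
scale = buf - 32

q = 29 // 32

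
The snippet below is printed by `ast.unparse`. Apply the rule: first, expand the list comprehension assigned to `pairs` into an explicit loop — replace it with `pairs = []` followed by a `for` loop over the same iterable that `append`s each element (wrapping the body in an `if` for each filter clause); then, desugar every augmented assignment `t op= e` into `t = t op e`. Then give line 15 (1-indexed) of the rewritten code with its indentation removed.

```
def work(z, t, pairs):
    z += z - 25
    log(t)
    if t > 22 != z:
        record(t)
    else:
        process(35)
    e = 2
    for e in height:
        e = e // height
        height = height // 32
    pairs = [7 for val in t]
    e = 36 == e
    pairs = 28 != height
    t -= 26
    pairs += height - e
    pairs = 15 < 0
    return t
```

Transformed code:
def work(z, t, pairs):
    z = z + (z - 25)
    log(t)
    if t > 22 != z:
        record(t)
    else:
        process(35)
    e = 2
    for e in height:
        e = e // height
        height = height // 32
    pairs = []
    for val in t:
        pairs.append(7)
    e = 36 == e
    pairs = 28 != height
    t = t - 26
    pairs = pairs + (height - e)
    pairs = 15 < 0
    return t

e = 36 == e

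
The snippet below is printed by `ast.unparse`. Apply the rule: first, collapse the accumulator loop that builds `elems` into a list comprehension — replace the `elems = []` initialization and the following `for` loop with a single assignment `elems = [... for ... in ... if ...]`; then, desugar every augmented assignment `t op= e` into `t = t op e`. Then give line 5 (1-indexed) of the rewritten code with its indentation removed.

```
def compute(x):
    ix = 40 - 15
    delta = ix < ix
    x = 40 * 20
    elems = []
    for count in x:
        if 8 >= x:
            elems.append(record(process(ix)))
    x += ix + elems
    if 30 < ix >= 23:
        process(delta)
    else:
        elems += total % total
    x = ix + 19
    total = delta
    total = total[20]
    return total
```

elems = [record(process(ix)) for count in x if 8 >= x]

Transformed code:
def compute(x):
    ix = 40 - 15
    delta = ix < ix
    x = 40 * 20
    elems = [record(process(ix)) for count in x if 8 >= x]
    x = x + (ix + elems)
    if 30 < ix >= 23:
        process(delta)
    else:
        elems = elems + total % total
    x = ix + 19
    total = delta
    total = total[20]
    return total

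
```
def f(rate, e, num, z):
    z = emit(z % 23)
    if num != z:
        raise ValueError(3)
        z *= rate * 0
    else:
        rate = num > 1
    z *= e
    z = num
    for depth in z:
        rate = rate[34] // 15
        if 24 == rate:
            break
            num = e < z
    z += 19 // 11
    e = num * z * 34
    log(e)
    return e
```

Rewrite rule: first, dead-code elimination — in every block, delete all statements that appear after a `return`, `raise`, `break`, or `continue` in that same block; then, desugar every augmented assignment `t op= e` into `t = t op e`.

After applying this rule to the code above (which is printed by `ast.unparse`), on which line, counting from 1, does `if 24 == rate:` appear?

Transformed code:
def f(rate, e, num, z):
    z = emit(z % 23)
    if num != z:
        raise ValueError(3)
    else:
        rate = num > 1
    z = z * e
    z = num
    for depth in z:
        rate = rate[34] // 15
        if 24 == rate:
            break
    z = z + 19 // 11
    e = num * z * 34
    log(e)
    return e

11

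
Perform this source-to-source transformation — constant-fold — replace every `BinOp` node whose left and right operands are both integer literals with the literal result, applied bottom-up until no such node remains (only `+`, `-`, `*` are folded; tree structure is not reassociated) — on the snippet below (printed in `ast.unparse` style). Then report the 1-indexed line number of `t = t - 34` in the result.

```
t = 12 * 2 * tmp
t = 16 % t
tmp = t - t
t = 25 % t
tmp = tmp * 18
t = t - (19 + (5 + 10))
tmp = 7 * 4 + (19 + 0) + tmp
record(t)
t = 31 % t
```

6

Transformed code:
t = 24 * tmp
t = 16 % t
tmp = t - t
t = 25 % t
tmp = tmp * 18
t = t - 34
tmp = 47 + tmp
record(t)
t = 31 % t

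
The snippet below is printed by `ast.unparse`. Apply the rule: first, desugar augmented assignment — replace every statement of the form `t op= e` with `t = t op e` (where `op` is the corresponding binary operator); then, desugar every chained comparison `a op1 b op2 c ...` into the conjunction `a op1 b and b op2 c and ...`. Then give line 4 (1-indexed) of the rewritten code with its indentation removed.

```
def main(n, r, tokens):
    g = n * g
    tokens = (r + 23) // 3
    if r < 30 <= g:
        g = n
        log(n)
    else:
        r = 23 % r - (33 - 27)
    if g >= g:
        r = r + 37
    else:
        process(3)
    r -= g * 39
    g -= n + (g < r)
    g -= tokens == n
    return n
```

Transformed code:
def main(n, r, tokens):
    g = n * g
    tokens = (r + 23) // 3
    if r < 30 and 30 <= g:
        g = n
        log(n)
    else:
        r = 23 % r - (33 - 27)
    if g >= g:
        r = r + 37
    else:
        process(3)
    r = r - g * 39
    g = g - (n + (g < r))
    g = g - (tokens == n)
    return n

if r < 30 and 30 <= g:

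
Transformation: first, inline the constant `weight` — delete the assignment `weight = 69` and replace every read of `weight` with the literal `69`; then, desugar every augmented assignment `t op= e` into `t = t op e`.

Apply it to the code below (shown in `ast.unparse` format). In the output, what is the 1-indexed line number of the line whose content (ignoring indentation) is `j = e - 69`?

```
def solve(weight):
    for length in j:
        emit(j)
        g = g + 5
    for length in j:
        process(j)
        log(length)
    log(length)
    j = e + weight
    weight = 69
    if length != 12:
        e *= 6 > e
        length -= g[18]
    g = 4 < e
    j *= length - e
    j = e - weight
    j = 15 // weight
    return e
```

Transformed code:
def solve(weight):
    for length in j:
        emit(j)
        g = g + 5
    for length in j:
        process(j)
        log(length)
    log(length)
    j = e + 69
    if length != 12:
        e = e * (6 > e)
        length = length - g[18]
    g = 4 < e
    j = j * (length - e)
    j = e - 69
    j = 15 // 69
    return e

15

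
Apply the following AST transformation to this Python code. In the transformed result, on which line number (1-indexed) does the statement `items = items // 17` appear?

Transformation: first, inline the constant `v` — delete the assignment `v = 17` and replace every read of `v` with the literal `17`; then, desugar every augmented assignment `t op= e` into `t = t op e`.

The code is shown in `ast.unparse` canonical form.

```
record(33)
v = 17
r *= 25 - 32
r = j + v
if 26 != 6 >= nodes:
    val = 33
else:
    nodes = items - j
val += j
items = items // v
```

9

Transformed code:
record(33)
r = r * (25 - 32)
r = j + 17
if 26 != 6 >= nodes:
    val = 33
else:
    nodes = items - j
val = val + j
items = items // 17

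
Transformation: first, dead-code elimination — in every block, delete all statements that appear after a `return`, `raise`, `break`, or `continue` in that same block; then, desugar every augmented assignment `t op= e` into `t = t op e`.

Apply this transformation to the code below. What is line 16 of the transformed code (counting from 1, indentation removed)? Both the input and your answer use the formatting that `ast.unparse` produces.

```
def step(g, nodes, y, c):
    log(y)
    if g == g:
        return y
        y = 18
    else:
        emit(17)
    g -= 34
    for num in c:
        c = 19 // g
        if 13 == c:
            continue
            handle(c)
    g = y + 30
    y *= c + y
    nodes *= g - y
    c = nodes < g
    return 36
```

Transformed code:
def step(g, nodes, y, c):
    log(y)
    if g == g:
        return y
    else:
        emit(17)
    g = g - 34
    for num in c:
        c = 19 // g
        if 13 == c:
            continue
    g = y + 30
    y = y * (c + y)
    nodes = nodes * (g - y)
    c = nodes < g
    return 36

return 36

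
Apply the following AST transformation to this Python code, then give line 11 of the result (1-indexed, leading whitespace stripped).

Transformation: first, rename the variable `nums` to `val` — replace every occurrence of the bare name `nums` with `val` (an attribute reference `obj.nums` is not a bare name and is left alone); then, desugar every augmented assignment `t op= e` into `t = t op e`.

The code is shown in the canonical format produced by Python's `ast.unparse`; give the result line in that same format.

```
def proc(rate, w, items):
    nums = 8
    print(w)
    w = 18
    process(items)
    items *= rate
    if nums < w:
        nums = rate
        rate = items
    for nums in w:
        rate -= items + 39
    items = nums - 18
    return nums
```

rate = rate - (items + 39)

Transformed code:
def proc(rate, w, items):
    val = 8
    print(w)
    w = 18
    process(items)
    items = items * rate
    if val < w:
        val = rate
        rate = items
    for val in w:
        rate = rate - (items + 39)
    items = val - 18
    return val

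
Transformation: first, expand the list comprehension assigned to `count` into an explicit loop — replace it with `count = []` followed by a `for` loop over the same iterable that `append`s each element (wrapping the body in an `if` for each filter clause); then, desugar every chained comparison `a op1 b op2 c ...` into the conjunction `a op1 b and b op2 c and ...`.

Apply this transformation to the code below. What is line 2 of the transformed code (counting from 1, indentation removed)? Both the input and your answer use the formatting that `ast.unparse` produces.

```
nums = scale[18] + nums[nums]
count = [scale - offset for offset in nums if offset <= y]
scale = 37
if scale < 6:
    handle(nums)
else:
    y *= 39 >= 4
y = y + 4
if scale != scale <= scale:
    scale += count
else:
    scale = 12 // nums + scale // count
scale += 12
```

count = []

Transformed code:
nums = scale[18] + nums[nums]
count = []
for offset in nums:
    if offset <= y:
        count.append(scale - offset)
scale = 37
if scale < 6:
    handle(nums)
else:
    y *= 39 >= 4
y = y + 4
if scale != scale and scale <= scale:
    scale += count
else:
    scale = 12 // nums + scale // count
scale += 12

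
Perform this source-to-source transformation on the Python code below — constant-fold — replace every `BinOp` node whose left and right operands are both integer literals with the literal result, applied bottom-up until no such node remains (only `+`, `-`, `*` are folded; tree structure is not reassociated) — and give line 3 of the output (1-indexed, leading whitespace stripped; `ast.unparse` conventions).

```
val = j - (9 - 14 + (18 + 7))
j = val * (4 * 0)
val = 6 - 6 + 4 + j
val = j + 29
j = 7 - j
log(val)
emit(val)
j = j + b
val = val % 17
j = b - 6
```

val = 4 + j

Transformed code:
val = j - 20
j = val * 0
val = 4 + j
val = j + 29
j = 7 - j
log(val)
emit(val)
j = j + b
val = val % 17
j = b - 6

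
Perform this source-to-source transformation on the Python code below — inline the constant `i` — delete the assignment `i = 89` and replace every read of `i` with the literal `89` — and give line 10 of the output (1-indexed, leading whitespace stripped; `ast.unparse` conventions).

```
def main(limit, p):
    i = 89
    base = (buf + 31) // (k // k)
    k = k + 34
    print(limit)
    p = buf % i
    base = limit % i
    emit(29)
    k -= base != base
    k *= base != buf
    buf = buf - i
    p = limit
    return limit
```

Transformed code:
def main(limit, p):
    base = (buf + 31) // (k // k)
    k = k + 34
    print(limit)
    p = buf % 89
    base = limit % 89
    emit(29)
    k -= base != base
    k *= base != buf
    buf = buf - 89
    p = limit
    return limit

buf = buf - 89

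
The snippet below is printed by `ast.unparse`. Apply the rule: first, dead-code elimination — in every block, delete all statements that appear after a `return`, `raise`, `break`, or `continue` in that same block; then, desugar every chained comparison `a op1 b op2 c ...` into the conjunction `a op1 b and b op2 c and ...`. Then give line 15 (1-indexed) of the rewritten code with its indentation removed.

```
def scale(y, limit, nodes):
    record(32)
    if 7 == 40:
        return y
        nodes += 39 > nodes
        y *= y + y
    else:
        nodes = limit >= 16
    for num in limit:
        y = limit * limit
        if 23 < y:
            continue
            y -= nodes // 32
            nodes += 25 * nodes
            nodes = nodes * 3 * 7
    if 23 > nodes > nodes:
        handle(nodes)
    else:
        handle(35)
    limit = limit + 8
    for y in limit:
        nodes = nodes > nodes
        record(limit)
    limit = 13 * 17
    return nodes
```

limit = limit + 8

Transformed code:
def scale(y, limit, nodes):
    record(32)
    if 7 == 40:
        return y
    else:
        nodes = limit >= 16
    for num in limit:
        y = limit * limit
        if 23 < y:
            continue
    if 23 > nodes and nodes > nodes:
        handle(nodes)
    else:
        handle(35)
    limit = limit + 8
    for y in limit:
        nodes = nodes > nodes
        record(limit)
    limit = 13 * 17
    return nodes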